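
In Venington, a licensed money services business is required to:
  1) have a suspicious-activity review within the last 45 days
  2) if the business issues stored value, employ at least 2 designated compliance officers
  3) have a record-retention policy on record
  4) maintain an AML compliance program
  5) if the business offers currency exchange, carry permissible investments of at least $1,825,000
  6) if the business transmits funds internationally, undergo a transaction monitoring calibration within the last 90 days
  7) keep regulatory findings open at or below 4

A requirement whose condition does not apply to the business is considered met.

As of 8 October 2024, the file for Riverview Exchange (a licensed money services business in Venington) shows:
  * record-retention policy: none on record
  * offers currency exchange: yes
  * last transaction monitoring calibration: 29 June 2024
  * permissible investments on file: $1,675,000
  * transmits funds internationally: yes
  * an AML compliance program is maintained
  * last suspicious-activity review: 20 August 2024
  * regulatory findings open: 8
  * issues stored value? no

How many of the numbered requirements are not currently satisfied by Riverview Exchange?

1. suspicious-activity review 49 days ago vs limit 45 → not met
2. condition 'issues stored value' does not hold → requirement n/a → met
3. record-retention policy absent → not met
4. AML compliance program present → met
5. condition 'offers currency exchange' holds; permissible investments $1,675,000 < $1,825,000 → not met
6. condition 'transmits funds internationally' holds; transaction monitoring calibration 101 days ago vs limit 90 → not met
7. regulatory findings open 8 > 4 → not met
Not met: 5 of 7

5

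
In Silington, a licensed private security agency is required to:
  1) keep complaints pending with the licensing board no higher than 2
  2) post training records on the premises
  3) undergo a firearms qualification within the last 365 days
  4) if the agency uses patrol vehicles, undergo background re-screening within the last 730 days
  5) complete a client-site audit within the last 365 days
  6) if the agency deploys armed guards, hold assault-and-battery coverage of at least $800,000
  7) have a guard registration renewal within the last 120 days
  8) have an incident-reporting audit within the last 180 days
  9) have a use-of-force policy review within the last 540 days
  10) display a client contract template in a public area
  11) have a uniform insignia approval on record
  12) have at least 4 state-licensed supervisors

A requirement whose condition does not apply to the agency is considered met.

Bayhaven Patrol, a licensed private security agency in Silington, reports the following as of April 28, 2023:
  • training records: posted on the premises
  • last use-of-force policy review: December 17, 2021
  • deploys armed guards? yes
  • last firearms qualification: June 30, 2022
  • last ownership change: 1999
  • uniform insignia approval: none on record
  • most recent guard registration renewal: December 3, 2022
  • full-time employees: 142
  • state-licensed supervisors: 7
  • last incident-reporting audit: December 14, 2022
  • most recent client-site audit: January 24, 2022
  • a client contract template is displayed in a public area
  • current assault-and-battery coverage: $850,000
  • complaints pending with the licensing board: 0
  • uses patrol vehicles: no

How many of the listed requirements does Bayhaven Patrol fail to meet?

1. complaints pending with the licensing board 0 ≤ 2 → met
2. training records present → met
3. firearms qualification 302 days ago vs limit 365 → met
4. condition 'uses patrol vehicles' does not hold → requirement n/a → met
5. client-site audit 459 days ago vs limit 365 → not met
6. condition 'deploys armed guards' holds; assault-and-battery coverage $850,000 ≥ $800,000 → met
7. guard registration renewal 146 days ago vs limit 120 → not met
8. incident-reporting audit 135 days ago vs limit 180 → met
9. use-of-force policy review 497 days ago vs limit 540 → met
10. client contract template present → met
11. uniform insignia approval absent → not met
12. state-licensed supervisors 7 ≥ 4 → met
Not met: 3 of 12

3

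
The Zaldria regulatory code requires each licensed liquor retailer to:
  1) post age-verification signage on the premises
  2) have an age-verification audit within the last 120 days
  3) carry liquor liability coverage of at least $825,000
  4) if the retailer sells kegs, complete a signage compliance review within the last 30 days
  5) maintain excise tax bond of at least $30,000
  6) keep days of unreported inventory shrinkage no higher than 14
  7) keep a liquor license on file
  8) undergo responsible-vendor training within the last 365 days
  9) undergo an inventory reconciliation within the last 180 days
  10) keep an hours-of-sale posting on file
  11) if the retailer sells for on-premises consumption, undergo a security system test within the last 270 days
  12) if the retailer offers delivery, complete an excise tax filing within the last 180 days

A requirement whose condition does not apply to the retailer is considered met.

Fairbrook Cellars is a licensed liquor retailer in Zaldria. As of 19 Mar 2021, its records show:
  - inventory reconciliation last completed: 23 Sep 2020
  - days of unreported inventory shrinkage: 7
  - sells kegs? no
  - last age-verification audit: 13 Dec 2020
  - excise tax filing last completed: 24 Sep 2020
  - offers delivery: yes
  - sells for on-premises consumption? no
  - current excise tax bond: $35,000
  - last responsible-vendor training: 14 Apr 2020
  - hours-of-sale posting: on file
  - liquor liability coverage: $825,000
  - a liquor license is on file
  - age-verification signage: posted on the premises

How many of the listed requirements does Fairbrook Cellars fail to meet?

0

1. age-verification signage present → met
2. age-verification audit 96 days ago vs limit 120 → met
3. liquor liability coverage $825,000 ≥ $825,000 → met
4. condition 'sells kegs' does not hold → requirement n/a → met
5. excise tax bond $35,000 ≥ $30,000 → met
6. days of unreported inventory shrinkage 7 ≤ 14 → met
7. liquor license present → met
8. responsible-vendor training 339 days ago vs limit 365 → met
9. inventory reconciliation 177 days ago vs limit 180 → met
10. hours-of-sale posting present → met
11. condition 'sells for on-premises consumption' does not hold → requirement n/a → met
12. condition 'offers delivery' holds; excise tax filing 176 days ago vs limit 180 → met
Not met: 0 of 12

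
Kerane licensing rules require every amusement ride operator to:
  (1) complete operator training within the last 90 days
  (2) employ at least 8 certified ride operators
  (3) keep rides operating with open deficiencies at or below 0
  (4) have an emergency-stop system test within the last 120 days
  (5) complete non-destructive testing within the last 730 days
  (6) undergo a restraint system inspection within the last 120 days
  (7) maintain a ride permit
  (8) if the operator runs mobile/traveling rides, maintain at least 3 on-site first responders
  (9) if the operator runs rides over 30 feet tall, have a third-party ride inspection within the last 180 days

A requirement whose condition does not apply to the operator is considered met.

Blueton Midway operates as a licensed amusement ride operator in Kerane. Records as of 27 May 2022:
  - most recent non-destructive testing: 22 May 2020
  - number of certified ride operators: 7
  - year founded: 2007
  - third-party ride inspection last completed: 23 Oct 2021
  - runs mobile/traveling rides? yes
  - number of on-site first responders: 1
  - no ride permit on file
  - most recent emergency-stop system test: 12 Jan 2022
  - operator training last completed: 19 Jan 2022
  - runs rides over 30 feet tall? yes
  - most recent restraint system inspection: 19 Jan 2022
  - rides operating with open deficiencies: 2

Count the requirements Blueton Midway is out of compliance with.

1. operator training 128 days ago vs limit 90 → not met
2. certified ride operators 7 < 8 → not met
3. rides operating with open deficiencies 2 > 0 → not met
4. emergency-stop system test 135 days ago vs limit 120 → not met
5. non-destructive testing 735 days ago vs limit 730 → not met
6. restraint system inspection 128 days ago vs limit 120 → not met
7. ride permit absent → not met
8. condition 'runs mobile/traveling rides' holds; on-site first responders 1 < 3 → not met
9. condition 'runs rides over 30 feet tall' holds; third-party ride inspection 216 days ago vs limit 180 → not met
Not met: 9 of 9

9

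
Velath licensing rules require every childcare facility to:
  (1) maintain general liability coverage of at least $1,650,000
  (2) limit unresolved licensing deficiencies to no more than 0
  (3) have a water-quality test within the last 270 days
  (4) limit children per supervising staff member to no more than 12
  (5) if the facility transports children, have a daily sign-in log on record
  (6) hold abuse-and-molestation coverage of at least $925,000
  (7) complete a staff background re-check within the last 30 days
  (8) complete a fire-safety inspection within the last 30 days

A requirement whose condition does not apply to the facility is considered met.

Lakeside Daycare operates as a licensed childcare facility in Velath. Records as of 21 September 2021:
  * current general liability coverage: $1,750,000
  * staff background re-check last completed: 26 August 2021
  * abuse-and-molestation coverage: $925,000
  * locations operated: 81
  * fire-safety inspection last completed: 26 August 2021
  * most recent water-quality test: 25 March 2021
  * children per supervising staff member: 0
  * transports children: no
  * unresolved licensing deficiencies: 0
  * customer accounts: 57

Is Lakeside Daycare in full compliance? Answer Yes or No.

Yes

1. general liability coverage $1,750,000 ≥ $1,650,000 → met
2. unresolved licensing deficiencies 0 ≤ 0 → met
3. water-quality test 180 days ago vs limit 270 → met
4. children per supervising staff member 0 ≤ 12 → met
5. condition 'transports children' does not hold → requirement n/a → met
6. abuse-and-molestation coverage $925,000 ≥ $925,000 → met
7. staff background re-check 26 days ago vs limit 30 → met
8. fire-safety inspection 26 days ago vs limit 30 → met
All met.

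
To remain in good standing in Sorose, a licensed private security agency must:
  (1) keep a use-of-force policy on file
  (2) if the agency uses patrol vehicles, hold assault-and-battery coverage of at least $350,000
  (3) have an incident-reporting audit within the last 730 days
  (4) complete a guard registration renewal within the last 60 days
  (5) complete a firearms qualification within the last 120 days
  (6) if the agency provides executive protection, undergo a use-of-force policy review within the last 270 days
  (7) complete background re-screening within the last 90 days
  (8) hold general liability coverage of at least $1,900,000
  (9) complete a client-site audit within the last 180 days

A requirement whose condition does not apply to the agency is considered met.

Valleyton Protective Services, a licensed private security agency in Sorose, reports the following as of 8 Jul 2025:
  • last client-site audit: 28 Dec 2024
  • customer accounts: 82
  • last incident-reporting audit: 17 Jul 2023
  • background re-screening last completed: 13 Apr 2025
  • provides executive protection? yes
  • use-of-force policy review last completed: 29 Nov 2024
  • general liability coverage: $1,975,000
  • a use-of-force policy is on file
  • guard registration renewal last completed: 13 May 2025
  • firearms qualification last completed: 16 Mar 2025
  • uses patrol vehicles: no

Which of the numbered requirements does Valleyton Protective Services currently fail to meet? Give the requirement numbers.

9

1. use-of-force policy present → met
2. condition 'uses patrol vehicles' does not hold → requirement n/a → met
3. incident-reporting audit 722 days ago vs limit 730 → met
4. guard registration renewal 56 days ago vs limit 60 → met
5. firearms qualification 114 days ago vs limit 120 → met
6. condition 'provides executive protection' holds; use-of-force policy review 221 days ago vs limit 270 → met
7. background re-screening 86 days ago vs limit 90 → met
8. general liability coverage $1,975,000 ≥ $1,900,000 → met
9. client-site audit 192 days ago vs limit 180 → not met
Not met: 9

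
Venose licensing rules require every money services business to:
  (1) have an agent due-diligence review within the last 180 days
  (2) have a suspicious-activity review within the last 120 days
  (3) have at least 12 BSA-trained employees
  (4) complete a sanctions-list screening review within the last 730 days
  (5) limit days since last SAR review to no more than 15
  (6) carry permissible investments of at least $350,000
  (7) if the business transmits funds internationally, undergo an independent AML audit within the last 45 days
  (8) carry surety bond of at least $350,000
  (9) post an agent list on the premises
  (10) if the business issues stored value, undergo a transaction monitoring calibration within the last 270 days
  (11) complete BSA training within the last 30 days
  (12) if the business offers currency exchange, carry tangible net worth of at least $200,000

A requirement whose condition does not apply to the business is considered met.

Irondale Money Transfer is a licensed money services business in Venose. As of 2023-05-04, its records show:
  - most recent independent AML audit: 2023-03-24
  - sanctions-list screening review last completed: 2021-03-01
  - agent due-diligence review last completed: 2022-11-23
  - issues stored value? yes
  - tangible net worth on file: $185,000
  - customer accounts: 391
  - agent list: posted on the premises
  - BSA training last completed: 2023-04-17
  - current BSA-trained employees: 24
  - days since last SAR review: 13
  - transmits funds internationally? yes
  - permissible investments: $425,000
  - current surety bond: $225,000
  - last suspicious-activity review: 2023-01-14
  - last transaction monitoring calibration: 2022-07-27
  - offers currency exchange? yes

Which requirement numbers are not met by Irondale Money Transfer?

4, 8, 10, 12

1. agent due-diligence review 162 days ago vs limit 180 → met
2. suspicious-activity review 110 days ago vs limit 120 → met
3. BSA-trained employees 24 ≥ 12 → met
4. sanctions-list screening review 794 days ago vs limit 730 → not met
5. days since last SAR review 13 ≤ 15 → met
6. permissible investments $425,000 ≥ $350,000 → met
7. condition 'transmits funds internationally' holds; independent AML audit 41 days ago vs limit 45 → met
8. surety bond $225,000 < $350,000 → not met
9. agent list present → met
10. condition 'issues stored value' holds; transaction monitoring calibration 281 days ago vs limit 270 → not met
11. BSA training 17 days ago vs limit 30 → met
12. condition 'offers currency exchange' holds; tangible net worth $185,000 < $200,000 → not met
Not met: 4, 8, 10, 12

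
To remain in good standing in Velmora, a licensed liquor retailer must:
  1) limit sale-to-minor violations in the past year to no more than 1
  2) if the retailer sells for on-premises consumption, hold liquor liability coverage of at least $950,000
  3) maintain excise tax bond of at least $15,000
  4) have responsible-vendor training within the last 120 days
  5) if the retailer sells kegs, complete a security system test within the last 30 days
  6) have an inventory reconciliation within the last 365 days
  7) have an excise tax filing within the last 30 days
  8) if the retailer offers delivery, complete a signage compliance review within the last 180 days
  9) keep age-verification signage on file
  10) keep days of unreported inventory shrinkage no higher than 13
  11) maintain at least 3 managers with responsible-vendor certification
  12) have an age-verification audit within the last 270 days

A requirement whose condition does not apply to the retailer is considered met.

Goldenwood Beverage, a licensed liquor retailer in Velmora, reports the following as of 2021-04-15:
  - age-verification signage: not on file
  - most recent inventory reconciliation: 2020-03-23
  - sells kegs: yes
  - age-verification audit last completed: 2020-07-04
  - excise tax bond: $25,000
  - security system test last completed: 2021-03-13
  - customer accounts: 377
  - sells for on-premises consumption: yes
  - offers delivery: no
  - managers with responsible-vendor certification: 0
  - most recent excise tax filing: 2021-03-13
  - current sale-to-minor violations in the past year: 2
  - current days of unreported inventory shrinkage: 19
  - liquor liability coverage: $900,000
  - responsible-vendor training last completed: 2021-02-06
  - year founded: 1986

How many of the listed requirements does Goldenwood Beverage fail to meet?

9

1. sale-to-minor violations in the past year 2 > 1 → not met
2. condition 'sells for on-premises consumption' holds; liquor liability coverage $900,000 < $950,000 → not met
3. excise tax bond $25,000 ≥ $15,000 → met
4. responsible-vendor training 68 days ago vs limit 120 → met
5. condition 'sells kegs' holds; security system test 33 days ago vs limit 30 → not met
6. inventory reconciliation 388 days ago vs limit 365 → not met
7. excise tax filing 33 days ago vs limit 30 → not met
8. condition 'offers delivery' does not hold → requirement n/a → met
9. age-verification signage absent → not met
10. days of unreported inventory shrinkage 19 > 13 → not met
11. managers with responsible-vendor certification 0 < 3 → not met
12. age-verification audit 285 days ago vs limit 270 → not met
Not met: 9 of 12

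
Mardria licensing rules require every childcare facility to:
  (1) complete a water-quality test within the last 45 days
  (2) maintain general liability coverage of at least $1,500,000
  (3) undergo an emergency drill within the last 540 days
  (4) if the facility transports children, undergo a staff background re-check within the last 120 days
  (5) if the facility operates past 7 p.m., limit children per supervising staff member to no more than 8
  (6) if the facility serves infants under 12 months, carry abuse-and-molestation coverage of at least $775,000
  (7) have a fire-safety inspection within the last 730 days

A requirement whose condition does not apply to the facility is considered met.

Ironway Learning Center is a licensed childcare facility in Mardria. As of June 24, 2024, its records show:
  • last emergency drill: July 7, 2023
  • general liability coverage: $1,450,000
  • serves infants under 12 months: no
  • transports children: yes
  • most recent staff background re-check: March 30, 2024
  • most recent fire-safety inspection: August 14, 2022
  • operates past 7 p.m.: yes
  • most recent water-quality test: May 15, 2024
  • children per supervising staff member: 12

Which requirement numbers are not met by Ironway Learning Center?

2, 5

1. water-quality test 40 days ago vs limit 45 → met
2. general liability coverage $1,450,000 < $1,500,000 → not met
3. emergency drill 353 days ago vs limit 540 → met
4. condition 'transports children' holds; staff background re-check 86 days ago vs limit 120 → met
5. condition 'operates past 7 p.m.' holds; children per supervising staff member 12 > 8 → not met
6. condition 'serves infants under 12 months' does not hold → requirement n/a → met
7. fire-safety inspection 680 days ago vs limit 730 → met
Not met: 2, 5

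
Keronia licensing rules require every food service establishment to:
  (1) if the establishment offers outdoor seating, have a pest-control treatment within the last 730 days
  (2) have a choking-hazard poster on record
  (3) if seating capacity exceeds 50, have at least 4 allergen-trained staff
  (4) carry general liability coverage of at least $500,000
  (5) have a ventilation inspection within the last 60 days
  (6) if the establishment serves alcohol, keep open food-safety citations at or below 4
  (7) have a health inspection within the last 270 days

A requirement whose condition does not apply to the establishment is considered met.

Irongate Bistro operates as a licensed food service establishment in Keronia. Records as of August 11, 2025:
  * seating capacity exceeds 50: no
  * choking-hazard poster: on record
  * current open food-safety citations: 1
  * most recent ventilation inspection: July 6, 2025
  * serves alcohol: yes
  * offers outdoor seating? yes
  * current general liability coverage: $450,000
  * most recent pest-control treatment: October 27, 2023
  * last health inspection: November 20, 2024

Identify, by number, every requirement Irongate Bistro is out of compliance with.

1. condition 'offers outdoor seating' holds; pest-control treatment 654 days ago vs limit 730 → met
2. choking-hazard poster present → met
3. condition 'seating capacity exceeds 50' does not hold → requirement n/a → met
4. general liability coverage $450,000 < $500,000 → not met
5. ventilation inspection 36 days ago vs limit 60 → met
6. condition 'serves alcohol' holds; open food-safety citations 1 ≤ 4 → met
7. health inspection 264 days ago vs limit 270 → met
Not met: 4

4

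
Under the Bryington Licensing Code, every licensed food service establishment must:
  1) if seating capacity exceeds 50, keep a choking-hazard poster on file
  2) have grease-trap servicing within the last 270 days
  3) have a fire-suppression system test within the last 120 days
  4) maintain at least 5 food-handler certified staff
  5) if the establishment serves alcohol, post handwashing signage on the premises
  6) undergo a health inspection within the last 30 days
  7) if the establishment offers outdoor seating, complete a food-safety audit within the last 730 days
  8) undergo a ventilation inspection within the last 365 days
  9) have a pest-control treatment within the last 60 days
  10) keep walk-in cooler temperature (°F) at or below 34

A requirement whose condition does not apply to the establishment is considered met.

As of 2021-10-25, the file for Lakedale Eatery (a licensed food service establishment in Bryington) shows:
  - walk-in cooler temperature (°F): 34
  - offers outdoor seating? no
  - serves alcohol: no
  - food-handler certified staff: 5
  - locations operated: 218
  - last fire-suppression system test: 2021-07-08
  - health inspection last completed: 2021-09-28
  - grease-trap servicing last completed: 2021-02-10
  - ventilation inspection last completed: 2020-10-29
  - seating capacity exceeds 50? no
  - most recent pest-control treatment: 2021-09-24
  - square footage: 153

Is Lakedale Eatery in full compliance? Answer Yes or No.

Yes

1. condition 'seating capacity exceeds 50' does not hold → requirement n/a → met
2. grease-trap servicing 257 days ago vs limit 270 → met
3. fire-suppression system test 109 days ago vs limit 120 → met
4. food-handler certified staff 5 ≥ 5 → met
5. condition 'serves alcohol' does not hold → requirement n/a → met
6. health inspection 27 days ago vs limit 30 → met
7. condition 'offers outdoor seating' does not hold → requirement n/a → met
8. ventilation inspection 361 days ago vs limit 365 → met
9. pest-control treatment 31 days ago vs limit 60 → met
10. walk-in cooler temperature (°F) 34 ≤ 34 → met
All met.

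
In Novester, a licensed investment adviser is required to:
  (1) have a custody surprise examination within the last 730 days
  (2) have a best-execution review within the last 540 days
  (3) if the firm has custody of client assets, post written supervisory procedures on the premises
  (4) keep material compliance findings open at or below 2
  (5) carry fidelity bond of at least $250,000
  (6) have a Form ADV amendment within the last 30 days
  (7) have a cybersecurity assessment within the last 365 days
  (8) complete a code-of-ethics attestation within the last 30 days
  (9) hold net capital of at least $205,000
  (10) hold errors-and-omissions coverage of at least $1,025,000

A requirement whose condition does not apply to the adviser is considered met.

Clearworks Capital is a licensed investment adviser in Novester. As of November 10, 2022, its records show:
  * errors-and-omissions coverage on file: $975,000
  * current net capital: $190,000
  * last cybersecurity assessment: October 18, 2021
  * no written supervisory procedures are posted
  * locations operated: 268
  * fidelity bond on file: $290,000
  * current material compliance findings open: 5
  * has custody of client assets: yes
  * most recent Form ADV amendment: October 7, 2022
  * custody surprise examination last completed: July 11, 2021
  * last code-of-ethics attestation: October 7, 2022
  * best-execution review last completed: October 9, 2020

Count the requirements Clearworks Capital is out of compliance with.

8

1. custody surprise examination 487 days ago vs limit 730 → met
2. best-execution review 762 days ago vs limit 540 → not met
3. condition 'has custody of client assets' holds; written supervisory procedures absent → not met
4. material compliance findings open 5 > 2 → not met
5. fidelity bond $290,000 ≥ $250,000 → met
6. Form ADV amendment 34 days ago vs limit 30 → not met
7. cybersecurity assessment 388 days ago vs limit 365 → not met
8. code-of-ethics attestation 34 days ago vs limit 30 → not met
9. net capital $190,000 < $205,000 → not met
10. errors-and-omissions coverage $975,000 < $1,025,000 → not met
Not met: 8 of 10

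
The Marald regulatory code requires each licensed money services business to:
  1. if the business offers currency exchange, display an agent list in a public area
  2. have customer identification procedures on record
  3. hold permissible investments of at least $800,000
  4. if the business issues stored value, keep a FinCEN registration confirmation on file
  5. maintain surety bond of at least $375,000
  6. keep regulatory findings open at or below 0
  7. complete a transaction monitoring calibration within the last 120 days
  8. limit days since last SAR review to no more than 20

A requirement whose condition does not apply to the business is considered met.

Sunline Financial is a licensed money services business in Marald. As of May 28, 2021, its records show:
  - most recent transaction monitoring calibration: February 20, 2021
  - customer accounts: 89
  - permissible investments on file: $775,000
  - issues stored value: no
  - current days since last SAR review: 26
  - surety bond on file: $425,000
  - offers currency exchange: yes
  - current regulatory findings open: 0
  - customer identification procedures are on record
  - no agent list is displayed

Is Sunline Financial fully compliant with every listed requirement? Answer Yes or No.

No

1. condition 'offers currency exchange' holds; agent list absent → not met
2. customer identification procedures present → met
3. permissible investments $775,000 < $800,000 → not met
4. condition 'issues stored value' does not hold → requirement n/a → met
5. surety bond $425,000 ≥ $375,000 → met
6. regulatory findings open 0 ≤ 0 → met
7. transaction monitoring calibration 97 days ago vs limit 120 → met
8. days since last SAR review 26 > 20 → not met
Not met: 1, 3, 8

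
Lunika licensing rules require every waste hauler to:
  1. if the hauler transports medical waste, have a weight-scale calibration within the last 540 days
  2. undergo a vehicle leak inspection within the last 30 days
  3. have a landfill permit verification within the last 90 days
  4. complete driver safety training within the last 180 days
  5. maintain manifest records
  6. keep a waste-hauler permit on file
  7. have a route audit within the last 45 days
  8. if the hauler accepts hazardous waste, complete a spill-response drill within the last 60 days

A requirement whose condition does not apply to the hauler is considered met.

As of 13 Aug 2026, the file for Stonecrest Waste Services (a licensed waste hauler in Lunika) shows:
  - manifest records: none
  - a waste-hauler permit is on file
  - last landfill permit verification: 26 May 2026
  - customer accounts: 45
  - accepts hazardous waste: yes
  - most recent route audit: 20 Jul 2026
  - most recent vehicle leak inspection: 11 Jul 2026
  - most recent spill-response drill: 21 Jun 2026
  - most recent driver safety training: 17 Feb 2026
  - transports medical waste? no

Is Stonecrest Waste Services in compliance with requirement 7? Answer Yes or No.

Yes

7. route audit 24 days ago vs limit 45 → met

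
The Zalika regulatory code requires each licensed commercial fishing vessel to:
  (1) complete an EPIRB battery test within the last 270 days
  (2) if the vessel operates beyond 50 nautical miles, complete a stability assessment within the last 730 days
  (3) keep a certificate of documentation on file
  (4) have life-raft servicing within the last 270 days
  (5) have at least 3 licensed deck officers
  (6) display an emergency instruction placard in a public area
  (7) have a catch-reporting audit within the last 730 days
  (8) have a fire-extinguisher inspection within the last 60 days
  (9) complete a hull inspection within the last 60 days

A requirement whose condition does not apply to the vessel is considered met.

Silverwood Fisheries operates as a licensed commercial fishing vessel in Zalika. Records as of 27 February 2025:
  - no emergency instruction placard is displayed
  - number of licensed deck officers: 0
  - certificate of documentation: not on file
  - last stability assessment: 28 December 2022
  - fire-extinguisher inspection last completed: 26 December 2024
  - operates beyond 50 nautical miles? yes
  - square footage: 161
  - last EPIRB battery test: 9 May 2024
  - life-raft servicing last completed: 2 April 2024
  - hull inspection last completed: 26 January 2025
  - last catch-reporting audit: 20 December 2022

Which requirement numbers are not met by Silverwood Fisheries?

1, 2, 3, 4, 5, 6, 7, 8

1. EPIRB battery test 294 days ago vs limit 270 → not met
2. condition 'operates beyond 50 nautical miles' holds; stability assessment 792 days ago vs limit 730 → not met
3. certificate of documentation absent → not met
4. life-raft servicing 331 days ago vs limit 270 → not met
5. licensed deck officers 0 < 3 → not met
6. emergency instruction placard absent → not met
7. catch-reporting audit 800 days ago vs limit 730 → not met
8. fire-extinguisher inspection 63 days ago vs limit 60 → not met
9. hull inspection 32 days ago vs limit 60 → met
Not met: 1, 2, 3, 4, 5, 6, 7, 8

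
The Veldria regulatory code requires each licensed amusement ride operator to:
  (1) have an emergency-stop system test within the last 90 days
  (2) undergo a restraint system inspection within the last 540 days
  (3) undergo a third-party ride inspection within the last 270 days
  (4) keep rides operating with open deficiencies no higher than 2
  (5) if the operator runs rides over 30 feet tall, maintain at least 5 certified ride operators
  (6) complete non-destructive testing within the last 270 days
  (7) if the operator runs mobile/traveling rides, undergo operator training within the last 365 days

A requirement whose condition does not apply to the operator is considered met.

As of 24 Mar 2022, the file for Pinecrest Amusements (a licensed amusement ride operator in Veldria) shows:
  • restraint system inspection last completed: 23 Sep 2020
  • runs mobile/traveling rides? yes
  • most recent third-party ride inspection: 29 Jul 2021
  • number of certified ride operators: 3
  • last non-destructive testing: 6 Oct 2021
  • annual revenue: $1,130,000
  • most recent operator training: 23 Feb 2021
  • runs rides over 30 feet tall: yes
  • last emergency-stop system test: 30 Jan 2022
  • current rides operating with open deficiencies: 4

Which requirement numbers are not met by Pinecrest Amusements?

1. emergency-stop system test 53 days ago vs limit 90 → met
2. restraint system inspection 547 days ago vs limit 540 → not met
3. third-party ride inspection 238 days ago vs limit 270 → met
4. rides operating with open deficiencies 4 > 2 → not met
5. condition 'runs rides over 30 feet tall' holds; certified ride operators 3 < 5 → not met
6. non-destructive testing 169 days ago vs limit 270 → met
7. condition 'runs mobile/traveling rides' holds; operator training 394 days ago vs limit 365 → not met
Not met: 2, 4, 5, 7

2, 4, 5, 7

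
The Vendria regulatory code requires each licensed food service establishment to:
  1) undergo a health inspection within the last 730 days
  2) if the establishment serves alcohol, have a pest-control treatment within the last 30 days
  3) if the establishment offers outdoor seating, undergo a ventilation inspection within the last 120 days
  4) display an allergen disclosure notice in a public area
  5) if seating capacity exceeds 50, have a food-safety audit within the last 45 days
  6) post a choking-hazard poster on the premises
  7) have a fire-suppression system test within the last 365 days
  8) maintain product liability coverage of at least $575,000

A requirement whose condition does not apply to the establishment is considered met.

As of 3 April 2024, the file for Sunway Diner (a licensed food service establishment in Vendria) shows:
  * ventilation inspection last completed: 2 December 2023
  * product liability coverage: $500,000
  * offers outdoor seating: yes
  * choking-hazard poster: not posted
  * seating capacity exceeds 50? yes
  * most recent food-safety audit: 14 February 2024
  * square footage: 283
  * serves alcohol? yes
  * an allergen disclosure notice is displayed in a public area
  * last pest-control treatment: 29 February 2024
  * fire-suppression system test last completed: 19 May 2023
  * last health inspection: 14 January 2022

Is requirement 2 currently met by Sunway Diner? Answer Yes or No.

No

2. condition 'serves alcohol' holds; pest-control treatment 34 days ago vs limit 30 → not met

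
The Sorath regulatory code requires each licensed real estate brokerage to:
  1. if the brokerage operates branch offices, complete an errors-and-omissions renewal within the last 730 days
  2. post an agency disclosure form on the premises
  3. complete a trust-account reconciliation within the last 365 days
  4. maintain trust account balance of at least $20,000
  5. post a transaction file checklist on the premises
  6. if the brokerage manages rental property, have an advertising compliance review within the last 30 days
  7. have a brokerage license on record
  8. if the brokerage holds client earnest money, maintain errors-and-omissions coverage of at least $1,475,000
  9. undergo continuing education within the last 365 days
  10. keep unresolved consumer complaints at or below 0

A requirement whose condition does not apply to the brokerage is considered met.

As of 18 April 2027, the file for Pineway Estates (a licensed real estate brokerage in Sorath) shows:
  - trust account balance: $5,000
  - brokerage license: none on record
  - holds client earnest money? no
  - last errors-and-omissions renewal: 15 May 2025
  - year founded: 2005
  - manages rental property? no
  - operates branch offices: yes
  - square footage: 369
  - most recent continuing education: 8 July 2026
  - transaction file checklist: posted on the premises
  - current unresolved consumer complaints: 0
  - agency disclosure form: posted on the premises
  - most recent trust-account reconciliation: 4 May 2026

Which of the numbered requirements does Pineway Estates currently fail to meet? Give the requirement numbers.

1. condition 'operates branch offices' holds; errors-and-omissions renewal 703 days ago vs limit 730 → met
2. agency disclosure form present → met
3. trust-account reconciliation 349 days ago vs limit 365 → met
4. trust account balance $5,000 < $20,000 → not met
5. transaction file checklist present → met
6. condition 'manages rental property' does not hold → requirement n/a → met
7. brokerage license absent → not met
8. condition 'holds client earnest money' does not hold → requirement n/a → met
9. continuing education 284 days ago vs limit 365 → met
10. unresolved consumer complaints 0 ≤ 0 → met
Not met: 4, 7

4, 7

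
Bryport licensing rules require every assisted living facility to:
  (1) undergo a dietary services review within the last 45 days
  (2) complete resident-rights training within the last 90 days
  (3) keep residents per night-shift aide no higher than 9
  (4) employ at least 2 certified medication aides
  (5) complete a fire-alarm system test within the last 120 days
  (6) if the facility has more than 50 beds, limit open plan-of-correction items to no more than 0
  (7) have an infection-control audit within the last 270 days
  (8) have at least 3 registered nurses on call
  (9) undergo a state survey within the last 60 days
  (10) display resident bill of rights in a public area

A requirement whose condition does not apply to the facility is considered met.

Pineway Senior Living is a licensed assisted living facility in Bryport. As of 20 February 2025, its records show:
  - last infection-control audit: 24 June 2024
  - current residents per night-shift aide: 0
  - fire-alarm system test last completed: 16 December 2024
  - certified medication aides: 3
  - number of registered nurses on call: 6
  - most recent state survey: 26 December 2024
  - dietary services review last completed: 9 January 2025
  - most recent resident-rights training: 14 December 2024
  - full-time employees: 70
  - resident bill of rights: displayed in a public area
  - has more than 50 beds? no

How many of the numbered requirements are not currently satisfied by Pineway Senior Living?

1. dietary services review 42 days ago vs limit 45 → met
2. resident-rights training 68 days ago vs limit 90 → met
3. residents per night-shift aide 0 ≤ 9 → met
4. certified medication aides 3 ≥ 2 → met
5. fire-alarm system test 66 days ago vs limit 120 → met
6. condition 'has more than 50 beds' does not hold → requirement n/a → met
7. infection-control audit 241 days ago vs limit 270 → met
8. registered nurses on call 6 ≥ 3 → met
9. state survey 56 days ago vs limit 60 → met
10. resident bill of rights present → met
Not met: 0 of 10

0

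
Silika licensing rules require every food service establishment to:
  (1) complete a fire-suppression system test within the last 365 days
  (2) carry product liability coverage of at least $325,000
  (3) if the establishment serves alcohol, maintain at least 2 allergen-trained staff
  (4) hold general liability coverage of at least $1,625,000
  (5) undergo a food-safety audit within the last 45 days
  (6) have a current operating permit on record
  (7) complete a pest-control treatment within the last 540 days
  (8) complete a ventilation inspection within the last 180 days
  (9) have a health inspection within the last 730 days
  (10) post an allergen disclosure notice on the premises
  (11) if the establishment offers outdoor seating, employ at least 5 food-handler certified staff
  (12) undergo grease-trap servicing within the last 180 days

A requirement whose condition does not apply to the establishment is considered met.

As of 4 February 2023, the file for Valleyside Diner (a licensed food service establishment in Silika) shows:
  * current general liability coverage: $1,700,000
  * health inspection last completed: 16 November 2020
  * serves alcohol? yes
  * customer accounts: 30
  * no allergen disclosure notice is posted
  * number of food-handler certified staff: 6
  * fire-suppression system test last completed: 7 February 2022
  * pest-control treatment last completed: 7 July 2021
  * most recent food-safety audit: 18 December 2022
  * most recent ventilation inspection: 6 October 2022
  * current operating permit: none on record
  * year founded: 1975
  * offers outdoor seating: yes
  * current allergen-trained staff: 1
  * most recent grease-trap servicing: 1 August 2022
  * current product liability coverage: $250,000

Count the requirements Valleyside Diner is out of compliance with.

8

1. fire-suppression system test 362 days ago vs limit 365 → met
2. product liability coverage $250,000 < $325,000 → not met
3. condition 'serves alcohol' holds; allergen-trained staff 1 < 2 → not met
4. general liability coverage $1,700,000 ≥ $1,625,000 → met
5. food-safety audit 48 days ago vs limit 45 → not met
6. current operating permit absent → not met
7. pest-control treatment 577 days ago vs limit 540 → not met
8. ventilation inspection 121 days ago vs limit 180 → met
9. health inspection 810 days ago vs limit 730 → not met
10. allergen disclosure notice absent → not met
11. condition 'offers outdoor seating' holds; food-handler certified staff 6 ≥ 5 → met
12. grease-trap servicing 187 days ago vs limit 180 → not met
Not met: 8 of 12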